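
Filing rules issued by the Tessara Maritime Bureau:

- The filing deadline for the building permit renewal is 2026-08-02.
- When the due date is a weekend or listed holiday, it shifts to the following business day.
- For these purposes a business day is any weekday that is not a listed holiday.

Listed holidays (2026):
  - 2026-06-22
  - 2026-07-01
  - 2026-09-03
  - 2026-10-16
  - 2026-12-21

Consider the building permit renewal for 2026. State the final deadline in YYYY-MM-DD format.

2026-08-03

The stated deadline is 2026-08-02.
2026-08-02 is a Sunday; the next business day is 2026-08-03 (Monday).
So the filing is due 2026-08-03.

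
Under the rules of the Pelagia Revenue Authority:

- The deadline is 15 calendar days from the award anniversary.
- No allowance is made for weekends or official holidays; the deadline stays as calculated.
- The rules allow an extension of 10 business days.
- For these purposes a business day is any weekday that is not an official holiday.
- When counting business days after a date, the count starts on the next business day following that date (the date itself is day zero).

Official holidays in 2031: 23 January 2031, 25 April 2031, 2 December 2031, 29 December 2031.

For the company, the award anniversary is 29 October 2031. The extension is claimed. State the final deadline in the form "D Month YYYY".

27 November 2031

Adding 15 calendar days to 29 October 2031 gives 13 November 2031.
13 November 2031 is a Thursday; no weekend or holiday adjustment applies.
The 10-business-day extension runs from 13 November 2031 to 27 November 2031.
27 November 2031 is a Thursday; no weekend or holiday adjustment applies.
The final due date is 27 November 2031.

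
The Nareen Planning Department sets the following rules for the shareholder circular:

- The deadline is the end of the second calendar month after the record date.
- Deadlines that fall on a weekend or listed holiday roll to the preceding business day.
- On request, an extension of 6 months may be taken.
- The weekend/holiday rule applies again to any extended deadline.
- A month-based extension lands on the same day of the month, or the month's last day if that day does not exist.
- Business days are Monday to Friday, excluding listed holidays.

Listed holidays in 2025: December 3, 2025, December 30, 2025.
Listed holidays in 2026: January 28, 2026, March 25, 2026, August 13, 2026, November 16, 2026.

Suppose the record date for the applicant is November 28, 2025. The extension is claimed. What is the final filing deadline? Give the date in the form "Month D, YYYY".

The second month after November 28, 2025 is January 2026, whose last day is January 31, 2026.
January 31, 2026 falls on a Saturday. Rolling to the preceding business day gives January 30, 2026, a Friday.
The 6 months extension carries January 30, 2026 to July 30, 2026.
Since July 30, 2026 is a Thursday and not a holiday, the date is unchanged.
So the filing is due July 30, 2026.

July 30, 2026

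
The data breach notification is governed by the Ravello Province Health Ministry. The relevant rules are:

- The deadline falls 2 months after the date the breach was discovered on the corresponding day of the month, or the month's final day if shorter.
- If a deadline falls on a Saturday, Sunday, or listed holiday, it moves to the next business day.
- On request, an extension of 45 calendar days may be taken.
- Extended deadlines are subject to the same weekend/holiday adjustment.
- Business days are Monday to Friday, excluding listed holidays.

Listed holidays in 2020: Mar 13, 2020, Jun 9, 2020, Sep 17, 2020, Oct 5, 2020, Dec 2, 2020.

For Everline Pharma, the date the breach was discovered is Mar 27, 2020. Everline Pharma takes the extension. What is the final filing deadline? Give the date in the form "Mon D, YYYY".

Moving 2 months forward from Mar 27, 2020 on the corresponding day gives May 27, 2020.
May 27, 2020 is a Wednesday and not a listed holiday, so it stands.
With the 45-day extension, May 27, 2020 becomes Jul 11, 2020.
Jul 11, 2020 is a Saturday, so it moves to the next business day, Jul 13, 2020 (Monday).
The final due date is Jul 13, 2020.

Jul 13, 2020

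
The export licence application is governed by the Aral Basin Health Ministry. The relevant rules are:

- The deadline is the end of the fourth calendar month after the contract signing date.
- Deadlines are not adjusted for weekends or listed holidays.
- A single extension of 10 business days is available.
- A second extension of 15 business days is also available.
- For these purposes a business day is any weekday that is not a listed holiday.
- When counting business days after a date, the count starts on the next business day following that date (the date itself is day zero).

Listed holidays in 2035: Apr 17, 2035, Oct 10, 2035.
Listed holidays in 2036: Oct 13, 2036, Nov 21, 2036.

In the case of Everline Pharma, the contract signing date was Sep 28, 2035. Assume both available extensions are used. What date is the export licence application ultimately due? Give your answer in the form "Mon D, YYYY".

Mar 6, 2036

The fourth month after Sep 28, 2035 is January 2036, whose last day is Jan 31, 2036.
No adjustment is made for weekends or holidays, so Jan 31, 2036 stands.
Counting 10 further business days from Jan 31, 2036 reaches Feb 14, 2036.
Feb 14, 2036 falls on a Thursday. The rules make no weekend/holiday allowance, so it remains Feb 14, 2036.
Counting 15 further business days from Feb 14, 2036 reaches Mar 6, 2036.
Mar 6, 2036 falls on a Thursday. The rules make no weekend/holiday allowance, so it remains Mar 6, 2036.
The final due date is Mar 6, 2036.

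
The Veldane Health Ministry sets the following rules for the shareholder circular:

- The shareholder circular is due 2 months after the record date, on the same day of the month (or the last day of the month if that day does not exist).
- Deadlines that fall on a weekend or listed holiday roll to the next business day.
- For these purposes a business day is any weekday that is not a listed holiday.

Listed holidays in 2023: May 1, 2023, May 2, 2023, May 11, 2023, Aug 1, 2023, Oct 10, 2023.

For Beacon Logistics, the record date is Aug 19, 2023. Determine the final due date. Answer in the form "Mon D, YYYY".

Moving 2 months forward from Aug 19, 2023 on the corresponding day gives Oct 19, 2023.
Oct 19, 2023 falls on a Thursday, which is a business day, so no adjustment is needed.
Final deadline: Oct 19, 2023.

Oct 19, 2023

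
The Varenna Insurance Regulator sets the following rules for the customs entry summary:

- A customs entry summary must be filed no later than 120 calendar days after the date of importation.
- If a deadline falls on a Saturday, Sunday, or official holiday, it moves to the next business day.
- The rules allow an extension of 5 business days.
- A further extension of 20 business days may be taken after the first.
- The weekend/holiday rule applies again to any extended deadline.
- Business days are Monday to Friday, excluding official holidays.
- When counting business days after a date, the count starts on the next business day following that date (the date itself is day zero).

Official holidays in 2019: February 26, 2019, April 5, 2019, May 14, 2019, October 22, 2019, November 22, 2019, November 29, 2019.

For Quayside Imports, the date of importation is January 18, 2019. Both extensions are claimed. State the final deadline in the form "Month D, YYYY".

Adding 120 calendar days to January 18, 2019 gives May 18, 2019.
May 18, 2019 is a Saturday; the next business day is May 20, 2019 (Monday).
Applying the 5-business-day extension: 5 business days after May 20, 2019 is May 27, 2019.
May 27, 2019 is a Monday and not a listed holiday, so it stands.
Applying the 20-business-day extension: 20 business days after May 27, 2019 is June 24, 2019.
June 24, 2019 is a Monday and not a listed holiday, so it stands.
So the filing is due June 24, 2019.

June 24, 2019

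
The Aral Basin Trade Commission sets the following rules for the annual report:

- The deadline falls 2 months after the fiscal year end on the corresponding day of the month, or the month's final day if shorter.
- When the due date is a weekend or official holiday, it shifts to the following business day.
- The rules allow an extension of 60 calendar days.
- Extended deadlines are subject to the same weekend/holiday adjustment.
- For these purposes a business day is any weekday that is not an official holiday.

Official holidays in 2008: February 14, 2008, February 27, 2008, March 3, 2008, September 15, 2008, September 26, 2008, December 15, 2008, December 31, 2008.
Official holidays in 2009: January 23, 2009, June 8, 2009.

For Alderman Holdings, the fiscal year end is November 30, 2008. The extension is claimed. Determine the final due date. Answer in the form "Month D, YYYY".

March 31, 2009

2 months from November 30, 2008 is January 30, 2009.
January 30, 2009 falls on a Friday, which is a business day, so no adjustment is needed.
With the 60-day extension, January 30, 2009 becomes March 31, 2009.
March 31, 2009 is a Tuesday and not a listed holiday, so it stands.
Final deadline: March 31, 2009.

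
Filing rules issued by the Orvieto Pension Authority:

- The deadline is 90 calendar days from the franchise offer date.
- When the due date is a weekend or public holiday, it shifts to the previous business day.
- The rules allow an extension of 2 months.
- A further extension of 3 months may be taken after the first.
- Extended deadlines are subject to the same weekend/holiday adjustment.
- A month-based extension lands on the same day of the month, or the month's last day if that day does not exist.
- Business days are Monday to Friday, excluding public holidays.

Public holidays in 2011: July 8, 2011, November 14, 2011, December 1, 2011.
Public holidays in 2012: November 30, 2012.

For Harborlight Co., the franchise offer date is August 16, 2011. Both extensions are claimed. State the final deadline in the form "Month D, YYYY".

Trigger date August 16, 2011 + 90 calendar days = November 14, 2011.
November 14, 2011 is a listed holiday, so it moves to the preceding business day, November 11, 2011 (Friday).
Add 2 months to November 11, 2011: January 11, 2012.
January 11, 2012 (Wednesday) is already a business day.
Applying the 3 months extension: 3 months after January 11, 2012 is April 11, 2012.
Since April 11, 2012 is a Wednesday and not a holiday, the date is unchanged.
The final due date is April 11, 2012.

April 11, 2012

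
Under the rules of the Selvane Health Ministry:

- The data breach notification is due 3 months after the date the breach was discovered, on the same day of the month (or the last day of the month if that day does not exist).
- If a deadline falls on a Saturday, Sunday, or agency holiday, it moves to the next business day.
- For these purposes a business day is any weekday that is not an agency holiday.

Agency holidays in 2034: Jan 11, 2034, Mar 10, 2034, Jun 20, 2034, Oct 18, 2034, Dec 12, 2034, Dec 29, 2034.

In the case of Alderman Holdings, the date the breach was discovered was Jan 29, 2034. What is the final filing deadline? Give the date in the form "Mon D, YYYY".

May 1, 2034

3 months after Jan 29, 2034, on the same day of the month, is Apr 29, 2034.
Apr 29, 2034 falls on a Saturday. Rolling to the next business day gives May 1, 2034, a Monday.
Deadline: May 1, 2034.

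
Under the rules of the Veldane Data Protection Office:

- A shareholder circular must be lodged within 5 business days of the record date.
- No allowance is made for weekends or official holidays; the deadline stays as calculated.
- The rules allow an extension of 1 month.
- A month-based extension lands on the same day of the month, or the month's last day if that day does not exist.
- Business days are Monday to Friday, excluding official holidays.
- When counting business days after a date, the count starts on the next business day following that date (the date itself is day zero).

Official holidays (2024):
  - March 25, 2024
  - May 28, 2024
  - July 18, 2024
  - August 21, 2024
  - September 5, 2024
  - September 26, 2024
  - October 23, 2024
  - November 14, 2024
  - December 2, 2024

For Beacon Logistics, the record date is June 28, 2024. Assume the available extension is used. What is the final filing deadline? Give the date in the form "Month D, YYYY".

August 5, 2024

Starting the day after June 28, 2024 and counting 5 business days lands on July 5, 2024.
July 5, 2024 is a Friday; no weekend or holiday adjustment applies.
Applying the 1 month extension: 1 month after July 5, 2024 is August 5, 2024.
August 5, 2024 is a Monday; no weekend or holiday adjustment applies.
Final deadline: August 5, 2024.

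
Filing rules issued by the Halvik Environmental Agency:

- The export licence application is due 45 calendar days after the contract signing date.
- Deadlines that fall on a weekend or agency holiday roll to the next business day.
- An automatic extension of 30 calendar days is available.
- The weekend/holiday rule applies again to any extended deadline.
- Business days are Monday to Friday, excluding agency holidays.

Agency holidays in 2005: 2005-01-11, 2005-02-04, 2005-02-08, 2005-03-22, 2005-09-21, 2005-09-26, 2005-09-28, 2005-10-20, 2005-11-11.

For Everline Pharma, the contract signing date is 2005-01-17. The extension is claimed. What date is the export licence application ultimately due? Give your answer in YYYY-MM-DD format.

2005-04-04

45 calendar days after 2005-01-17 is 2005-03-03.
2005-03-03 falls on a Thursday, which is a business day, so no adjustment is needed.
Applying the 30-calendar-day extension: 2005-03-03 + 30 days = 2005-04-02.
2005-04-02 falls on a Saturday. Rolling to the next business day gives 2005-04-04, a Monday.
So the filing is due 2005-04-04.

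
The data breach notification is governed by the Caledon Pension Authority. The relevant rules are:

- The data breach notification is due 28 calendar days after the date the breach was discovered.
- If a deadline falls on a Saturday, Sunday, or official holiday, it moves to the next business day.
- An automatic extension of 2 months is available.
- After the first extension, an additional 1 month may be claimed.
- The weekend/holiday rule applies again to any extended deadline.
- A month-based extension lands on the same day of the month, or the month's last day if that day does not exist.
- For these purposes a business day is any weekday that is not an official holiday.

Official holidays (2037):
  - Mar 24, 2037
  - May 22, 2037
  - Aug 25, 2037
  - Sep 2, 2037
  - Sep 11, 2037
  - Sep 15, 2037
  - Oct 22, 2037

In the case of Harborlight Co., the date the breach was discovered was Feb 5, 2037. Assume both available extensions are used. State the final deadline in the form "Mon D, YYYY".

Jun 5, 2037

Adding 28 calendar days to Feb 5, 2037 gives Mar 5, 2037.
Mar 5, 2037 falls on a Thursday, which is a business day, so no adjustment is needed.
Applying the 2 months extension: 2 months after Mar 5, 2037 is May 5, 2037.
May 5, 2037 is a Tuesday and not a listed holiday, so it stands.
The 1 month extension carries May 5, 2037 to Jun 5, 2037.
Jun 5, 2037 falls on a Friday, which is a business day, so no adjustment is needed.
So the filing is due Jun 5, 2037.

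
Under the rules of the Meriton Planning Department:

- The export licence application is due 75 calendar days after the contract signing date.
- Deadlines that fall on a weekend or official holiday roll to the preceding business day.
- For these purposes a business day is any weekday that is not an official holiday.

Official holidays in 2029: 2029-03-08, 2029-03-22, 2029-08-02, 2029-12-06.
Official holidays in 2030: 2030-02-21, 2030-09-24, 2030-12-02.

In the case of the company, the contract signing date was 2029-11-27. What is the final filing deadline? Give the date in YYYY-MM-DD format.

2030-02-08

75 calendar days after 2029-11-27 is 2030-02-10.
2030-02-10 is a Sunday, so it moves to the preceding business day, 2030-02-08 (Friday).
So the filing is due 2030-02-08.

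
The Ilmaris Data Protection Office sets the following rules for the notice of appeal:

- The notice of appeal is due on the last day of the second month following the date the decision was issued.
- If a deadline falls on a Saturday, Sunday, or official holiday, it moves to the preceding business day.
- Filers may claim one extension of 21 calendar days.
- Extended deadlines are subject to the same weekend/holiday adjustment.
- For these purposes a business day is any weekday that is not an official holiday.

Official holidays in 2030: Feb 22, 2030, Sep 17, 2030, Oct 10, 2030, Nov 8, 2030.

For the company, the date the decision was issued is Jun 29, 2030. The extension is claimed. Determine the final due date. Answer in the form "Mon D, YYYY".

Sep 20, 2030

2 months after Jun 29, 2030 is August 2030; that month ends on Aug 31, 2030.
Because Aug 31, 2030 is a Saturday, the deadline becomes Aug 30, 2030 (Friday).
Applying the 21-calendar-day extension: Aug 30, 2030 + 21 days = Sep 20, 2030.
Sep 20, 2030 is a Friday and not a listed holiday, so it stands.
The final due date is Sep 20, 2030.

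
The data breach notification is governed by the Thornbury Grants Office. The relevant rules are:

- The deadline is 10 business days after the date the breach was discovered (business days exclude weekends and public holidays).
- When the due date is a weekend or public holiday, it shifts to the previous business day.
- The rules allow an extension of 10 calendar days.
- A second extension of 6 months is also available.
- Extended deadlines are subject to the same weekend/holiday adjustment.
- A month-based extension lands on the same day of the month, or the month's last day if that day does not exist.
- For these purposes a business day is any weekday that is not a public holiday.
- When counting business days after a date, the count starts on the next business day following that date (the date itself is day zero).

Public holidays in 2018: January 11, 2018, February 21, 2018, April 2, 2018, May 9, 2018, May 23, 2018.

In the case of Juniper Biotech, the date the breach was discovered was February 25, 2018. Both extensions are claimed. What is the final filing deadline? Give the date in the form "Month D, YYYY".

September 19, 2018

10 business days after February 25, 2018, excluding weekends and holidays, is March 9, 2018.
March 9, 2018 is a Friday and not a listed holiday, so it stands.
Add the 10 calendar-day extension to March 9, 2018: March 19, 2018.
Since March 19, 2018 is a Monday and not a holiday, the date is unchanged.
Applying the 6 months extension: 6 months after March 19, 2018 is September 19, 2018.
September 19, 2018 falls on a Wednesday, which is a business day, so no adjustment is needed.
Final deadline: September 19, 2018.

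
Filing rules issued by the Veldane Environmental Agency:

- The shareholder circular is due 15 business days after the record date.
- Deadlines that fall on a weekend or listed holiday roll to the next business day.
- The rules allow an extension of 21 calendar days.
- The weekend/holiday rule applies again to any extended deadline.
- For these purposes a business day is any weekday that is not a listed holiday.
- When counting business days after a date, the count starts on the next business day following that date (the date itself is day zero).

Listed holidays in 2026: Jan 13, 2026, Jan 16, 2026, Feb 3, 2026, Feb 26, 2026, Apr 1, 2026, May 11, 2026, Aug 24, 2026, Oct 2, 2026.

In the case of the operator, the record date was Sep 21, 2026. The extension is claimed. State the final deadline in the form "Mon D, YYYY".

Nov 3, 2026

15 business days after Sep 21, 2026, excluding weekends and holidays, is Oct 13, 2026.
Oct 13, 2026 falls on a Tuesday, which is a business day, so no adjustment is needed.
Add the 21 calendar-day extension to Oct 13, 2026: Nov 3, 2026.
Nov 3, 2026 (Tuesday) is already a business day.
So the filing is due Nov 3, 2026.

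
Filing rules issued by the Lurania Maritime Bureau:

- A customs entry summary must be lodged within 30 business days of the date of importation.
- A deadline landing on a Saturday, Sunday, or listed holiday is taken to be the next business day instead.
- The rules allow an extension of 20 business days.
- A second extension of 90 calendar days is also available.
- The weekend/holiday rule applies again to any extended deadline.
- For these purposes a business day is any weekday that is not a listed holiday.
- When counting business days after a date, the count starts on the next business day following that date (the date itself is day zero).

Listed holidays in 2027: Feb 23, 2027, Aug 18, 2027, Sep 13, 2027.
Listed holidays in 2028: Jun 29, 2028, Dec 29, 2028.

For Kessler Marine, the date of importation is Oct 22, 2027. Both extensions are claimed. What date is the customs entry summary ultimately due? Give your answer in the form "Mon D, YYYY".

30 business days after Oct 22, 2027, excluding weekends and holidays, is Dec 3, 2027.
Dec 3, 2027 is a Friday and not a listed holiday, so it stands.
The 20-business-day extension runs from Dec 3, 2027 to Dec 31, 2027.
Dec 31, 2027 (Friday) is already a business day.
With the 90-day extension, Dec 31, 2027 becomes Mar 30, 2028.
Since Mar 30, 2028 is a Thursday and not a holiday, the date is unchanged.
Final deadline: Mar 30, 2028.

Mar 30, 2028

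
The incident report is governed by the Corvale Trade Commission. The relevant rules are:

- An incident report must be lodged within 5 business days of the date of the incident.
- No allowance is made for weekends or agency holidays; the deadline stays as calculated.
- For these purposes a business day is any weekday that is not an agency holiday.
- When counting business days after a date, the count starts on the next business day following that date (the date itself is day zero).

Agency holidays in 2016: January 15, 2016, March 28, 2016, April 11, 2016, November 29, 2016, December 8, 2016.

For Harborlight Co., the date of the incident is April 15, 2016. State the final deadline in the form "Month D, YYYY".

Counting 5 business days after April 15, 2016 (skipping weekends and listed holidays) reaches April 22, 2016.
April 22, 2016 is a Friday; no weekend or holiday adjustment applies.
So the filing is due April 22, 2016.

April 22, 2016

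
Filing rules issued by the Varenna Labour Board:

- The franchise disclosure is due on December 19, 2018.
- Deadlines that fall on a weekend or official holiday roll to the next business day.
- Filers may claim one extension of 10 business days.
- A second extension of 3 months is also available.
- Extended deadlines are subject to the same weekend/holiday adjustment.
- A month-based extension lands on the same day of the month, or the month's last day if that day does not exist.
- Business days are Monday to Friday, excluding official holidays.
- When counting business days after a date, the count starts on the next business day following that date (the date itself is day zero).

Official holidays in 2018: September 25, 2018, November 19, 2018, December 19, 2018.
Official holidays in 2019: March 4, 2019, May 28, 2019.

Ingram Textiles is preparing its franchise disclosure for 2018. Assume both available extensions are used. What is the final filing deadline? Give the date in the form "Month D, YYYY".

April 3, 2019

The stated deadline is December 19, 2018.
December 19, 2018 falls on a listed holiday. Rolling to the next business day gives December 20, 2018, a Thursday.
Applying the 10-business-day extension: 10 business days after December 20, 2018 is January 3, 2019.
January 3, 2019 (Thursday) is already a business day.
The 3 months extension carries January 3, 2019 to April 3, 2019.
April 3, 2019 is a Wednesday and not a listed holiday, so it stands.
The final due date is April 3, 2019.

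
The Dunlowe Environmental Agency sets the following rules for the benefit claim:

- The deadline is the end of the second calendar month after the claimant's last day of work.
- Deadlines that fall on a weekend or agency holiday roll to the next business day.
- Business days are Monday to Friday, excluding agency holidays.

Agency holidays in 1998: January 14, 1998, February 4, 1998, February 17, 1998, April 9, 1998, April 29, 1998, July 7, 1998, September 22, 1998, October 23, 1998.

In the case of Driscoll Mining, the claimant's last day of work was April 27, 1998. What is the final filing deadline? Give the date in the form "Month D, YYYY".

2 months after April 27, 1998 is June 1998; that month ends on June 30, 1998.
June 30, 1998 is a Tuesday and not a listed holiday, so it stands.
Deadline: June 30, 1998.

June 30, 1998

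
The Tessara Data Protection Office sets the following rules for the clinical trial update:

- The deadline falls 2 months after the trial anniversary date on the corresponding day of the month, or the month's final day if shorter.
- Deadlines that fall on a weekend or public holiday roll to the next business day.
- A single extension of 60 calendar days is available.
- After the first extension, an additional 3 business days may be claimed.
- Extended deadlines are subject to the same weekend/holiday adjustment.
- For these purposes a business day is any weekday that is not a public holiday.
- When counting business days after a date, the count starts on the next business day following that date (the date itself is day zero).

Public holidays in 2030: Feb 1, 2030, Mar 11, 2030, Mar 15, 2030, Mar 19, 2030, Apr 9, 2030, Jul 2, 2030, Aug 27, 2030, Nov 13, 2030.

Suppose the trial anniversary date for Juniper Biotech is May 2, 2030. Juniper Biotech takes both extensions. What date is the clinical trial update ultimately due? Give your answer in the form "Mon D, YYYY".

2 months after May 2, 2030, on the same day of the month, is Jul 2, 2030.
Jul 2, 2030 is a listed holiday; the next business day is Jul 3, 2030 (Wednesday).
The 60-calendar-day extension moves the deadline from Jul 3, 2030 to Sep 1, 2030.
Sep 1, 2030 is a Sunday, so it moves to the next business day, Sep 2, 2030 (Monday).
Applying the 3-business-day extension: 3 business days after Sep 2, 2030 is Sep 5, 2030.
Sep 5, 2030 (Thursday) is already a business day.
Deadline: Sep 5, 2030.

Sep 5, 2030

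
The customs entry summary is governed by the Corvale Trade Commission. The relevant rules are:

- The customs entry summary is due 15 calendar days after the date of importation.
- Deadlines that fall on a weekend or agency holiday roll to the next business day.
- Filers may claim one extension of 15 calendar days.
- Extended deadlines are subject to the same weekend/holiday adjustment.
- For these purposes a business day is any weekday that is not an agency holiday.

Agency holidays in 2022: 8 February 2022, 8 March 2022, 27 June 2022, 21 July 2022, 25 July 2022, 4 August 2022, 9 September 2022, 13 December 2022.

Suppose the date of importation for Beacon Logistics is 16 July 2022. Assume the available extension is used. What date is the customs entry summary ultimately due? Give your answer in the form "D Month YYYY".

16 August 2022

Trigger date 16 July 2022 + 15 calendar days = 31 July 2022.
31 July 2022 is a Sunday, so it moves to the next business day, 1 August 2022 (Monday).
Add the 15 calendar-day extension to 1 August 2022: 16 August 2022.
16 August 2022 falls on a Tuesday, which is a business day, so no adjustment is needed.
So the filing is due 16 August 2022.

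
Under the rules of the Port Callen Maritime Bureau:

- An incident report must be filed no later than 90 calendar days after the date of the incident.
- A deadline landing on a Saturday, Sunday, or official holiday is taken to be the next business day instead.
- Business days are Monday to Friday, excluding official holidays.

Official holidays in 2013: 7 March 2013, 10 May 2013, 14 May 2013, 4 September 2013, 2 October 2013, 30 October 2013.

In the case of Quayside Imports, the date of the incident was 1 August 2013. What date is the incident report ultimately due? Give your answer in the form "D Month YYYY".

31 October 2013

From 1 August 2013, 90 calendar days later is 30 October 2013.
Because 30 October 2013 is a listed holiday, the deadline becomes 31 October 2013 (Thursday).
So the filing is due 31 October 2013.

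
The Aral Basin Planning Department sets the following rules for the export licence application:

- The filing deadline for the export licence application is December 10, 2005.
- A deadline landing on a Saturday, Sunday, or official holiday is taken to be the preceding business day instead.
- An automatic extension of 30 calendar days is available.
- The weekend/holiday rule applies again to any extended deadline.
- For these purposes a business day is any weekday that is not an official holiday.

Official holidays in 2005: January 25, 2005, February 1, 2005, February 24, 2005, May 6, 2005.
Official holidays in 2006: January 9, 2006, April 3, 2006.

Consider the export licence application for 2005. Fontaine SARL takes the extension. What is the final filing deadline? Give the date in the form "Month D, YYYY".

The stated deadline is December 10, 2005.
December 10, 2005 is a Saturday, so it moves to the preceding business day, December 9, 2005 (Friday).
With the 30-day extension, December 9, 2005 becomes January 8, 2006.
Because January 8, 2006 is a Sunday, the deadline becomes January 6, 2006 (Friday).
Deadline: January 6, 2006.

January 6, 2006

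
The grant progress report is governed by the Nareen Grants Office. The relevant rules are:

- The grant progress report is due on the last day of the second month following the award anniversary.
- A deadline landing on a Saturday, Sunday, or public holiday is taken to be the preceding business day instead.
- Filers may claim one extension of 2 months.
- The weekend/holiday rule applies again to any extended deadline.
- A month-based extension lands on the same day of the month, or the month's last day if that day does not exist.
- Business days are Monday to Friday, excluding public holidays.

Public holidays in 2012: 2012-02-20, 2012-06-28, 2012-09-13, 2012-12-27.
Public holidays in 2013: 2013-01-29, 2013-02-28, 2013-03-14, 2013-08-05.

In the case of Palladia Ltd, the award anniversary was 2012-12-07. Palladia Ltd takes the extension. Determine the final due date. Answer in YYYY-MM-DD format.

2 months after 2012-12-07 is February 2013; that month ends on 2013-02-28.
Because 2013-02-28 is a listed holiday, the deadline becomes 2013-02-27 (Wednesday).
The 2 months extension carries 2013-02-27 to 2013-04-27.
2013-04-27 is a Saturday, so it moves to the preceding business day, 2013-04-26 (Friday).
The final due date is 2013-04-26.

2013-04-26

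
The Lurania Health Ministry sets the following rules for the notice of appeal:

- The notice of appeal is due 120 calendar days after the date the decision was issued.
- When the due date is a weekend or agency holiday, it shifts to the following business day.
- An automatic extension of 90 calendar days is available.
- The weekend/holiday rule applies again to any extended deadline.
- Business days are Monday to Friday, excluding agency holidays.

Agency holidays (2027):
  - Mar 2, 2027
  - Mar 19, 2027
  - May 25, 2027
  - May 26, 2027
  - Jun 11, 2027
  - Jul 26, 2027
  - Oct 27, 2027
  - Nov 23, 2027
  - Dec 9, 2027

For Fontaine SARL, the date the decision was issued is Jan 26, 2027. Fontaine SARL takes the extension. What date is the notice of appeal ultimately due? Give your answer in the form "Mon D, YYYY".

From Jan 26, 2027, 120 calendar days later is May 26, 2027.
May 26, 2027 is a listed holiday; the next business day is May 27, 2027 (Thursday).
Add the 90 calendar-day extension to May 27, 2027: Aug 25, 2027.
Aug 25, 2027 is a Wednesday and not a listed holiday, so it stands.
Final deadline: Aug 25, 2027.

Aug 25, 2027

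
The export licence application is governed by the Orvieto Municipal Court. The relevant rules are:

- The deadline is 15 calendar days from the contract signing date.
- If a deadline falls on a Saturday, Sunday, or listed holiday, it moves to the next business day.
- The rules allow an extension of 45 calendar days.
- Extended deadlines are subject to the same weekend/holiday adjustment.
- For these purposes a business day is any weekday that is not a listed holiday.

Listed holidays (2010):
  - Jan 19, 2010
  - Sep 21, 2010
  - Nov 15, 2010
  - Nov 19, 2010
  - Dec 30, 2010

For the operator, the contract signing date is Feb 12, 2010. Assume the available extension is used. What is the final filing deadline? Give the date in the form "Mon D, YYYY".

From Feb 12, 2010, 15 calendar days later is Feb 27, 2010.
Feb 27, 2010 is a Saturday; the next business day is Mar 1, 2010 (Monday).
Applying the 45-calendar-day extension: Mar 1, 2010 + 45 days = Apr 15, 2010.
Apr 15, 2010 (Thursday) is already a business day.
Final deadline: Apr 15, 2010.

Apr 15, 2010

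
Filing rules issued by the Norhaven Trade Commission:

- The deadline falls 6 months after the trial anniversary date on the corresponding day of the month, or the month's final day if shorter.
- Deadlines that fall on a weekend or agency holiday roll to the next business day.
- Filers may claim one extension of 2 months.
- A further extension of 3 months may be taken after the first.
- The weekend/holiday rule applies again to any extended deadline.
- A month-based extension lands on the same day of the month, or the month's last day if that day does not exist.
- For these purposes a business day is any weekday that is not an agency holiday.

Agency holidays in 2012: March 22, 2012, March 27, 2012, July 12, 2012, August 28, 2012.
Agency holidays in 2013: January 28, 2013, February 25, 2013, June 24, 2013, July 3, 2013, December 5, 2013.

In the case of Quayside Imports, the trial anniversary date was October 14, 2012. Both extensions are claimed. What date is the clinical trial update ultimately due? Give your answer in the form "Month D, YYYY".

Moving 6 months forward from October 14, 2012 on the corresponding day gives April 14, 2013.
April 14, 2013 falls on a Sunday. Rolling to the next business day gives April 15, 2013, a Monday.
The 2 months extension carries April 15, 2013 to June 15, 2013.
Because June 15, 2013 is a Saturday, the deadline becomes June 17, 2013 (Monday).
The 3 months extension carries June 17, 2013 to September 17, 2013.
Since September 17, 2013 is a Tuesday and not a holiday, the date is unchanged.
The final due date is September 17, 2013.

September 17, 2013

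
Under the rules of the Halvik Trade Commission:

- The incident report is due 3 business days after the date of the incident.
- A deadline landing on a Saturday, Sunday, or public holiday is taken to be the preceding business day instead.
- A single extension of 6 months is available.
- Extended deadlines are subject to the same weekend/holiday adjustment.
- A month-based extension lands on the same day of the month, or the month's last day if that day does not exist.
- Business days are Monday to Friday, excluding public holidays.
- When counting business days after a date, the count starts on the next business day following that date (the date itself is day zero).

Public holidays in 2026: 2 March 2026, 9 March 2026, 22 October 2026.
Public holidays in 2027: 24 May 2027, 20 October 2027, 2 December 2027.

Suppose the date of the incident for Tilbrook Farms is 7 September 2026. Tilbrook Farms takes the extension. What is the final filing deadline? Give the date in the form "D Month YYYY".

10 March 2027

Counting 3 business days after 7 September 2026 (skipping weekends and listed holidays) reaches 10 September 2026.
10 September 2026 falls on a Thursday, which is a business day, so no adjustment is needed.
The 6 months extension carries 10 September 2026 to 10 March 2027.
10 March 2027 is a Wednesday and not a listed holiday, so it stands.
The final due date is 10 March 2027.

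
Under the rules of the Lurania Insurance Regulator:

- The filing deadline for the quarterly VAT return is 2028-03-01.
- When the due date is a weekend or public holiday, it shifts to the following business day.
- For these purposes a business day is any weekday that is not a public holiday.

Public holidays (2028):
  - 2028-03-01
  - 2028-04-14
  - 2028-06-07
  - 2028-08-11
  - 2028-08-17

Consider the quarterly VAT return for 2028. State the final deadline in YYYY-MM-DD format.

The stated deadline is 2028-03-01.
2028-03-01 is a listed holiday; the next business day is 2028-03-02 (Thursday).
The final due date is 2028-03-02.

2028-03-02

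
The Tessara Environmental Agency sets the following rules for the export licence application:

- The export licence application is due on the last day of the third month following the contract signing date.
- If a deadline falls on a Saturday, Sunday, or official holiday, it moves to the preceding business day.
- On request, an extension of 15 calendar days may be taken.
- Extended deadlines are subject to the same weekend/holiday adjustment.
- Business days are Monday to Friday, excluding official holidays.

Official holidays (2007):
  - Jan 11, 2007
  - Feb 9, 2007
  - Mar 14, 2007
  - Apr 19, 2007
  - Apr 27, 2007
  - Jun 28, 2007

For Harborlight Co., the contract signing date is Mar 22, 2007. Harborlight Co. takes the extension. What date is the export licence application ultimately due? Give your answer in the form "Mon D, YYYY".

Jul 13, 2007

3 months after Mar 22, 2007 is June 2007; that month ends on Jun 30, 2007.
Jun 30, 2007 falls on a Saturday. Rolling to the preceding business day gives Jun 29, 2007, a Friday.
With the 15-day extension, Jun 29, 2007 becomes Jul 14, 2007.
Jul 14, 2007 is a Saturday; the preceding business day is Jul 13, 2007 (Friday).
Deadline: Jul 13, 2007.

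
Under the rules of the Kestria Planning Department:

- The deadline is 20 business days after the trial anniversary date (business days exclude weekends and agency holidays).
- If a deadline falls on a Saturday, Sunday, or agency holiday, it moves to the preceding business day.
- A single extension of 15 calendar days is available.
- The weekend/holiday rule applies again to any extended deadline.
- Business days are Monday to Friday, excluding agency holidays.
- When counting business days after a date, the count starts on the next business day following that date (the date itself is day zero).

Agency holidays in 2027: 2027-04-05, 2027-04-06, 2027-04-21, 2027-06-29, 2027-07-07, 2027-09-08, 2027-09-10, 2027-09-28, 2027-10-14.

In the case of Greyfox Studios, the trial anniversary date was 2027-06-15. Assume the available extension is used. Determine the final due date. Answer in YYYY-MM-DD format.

2027-07-30

Starting the day after 2027-06-15 and counting 20 business days lands on 2027-07-15.
2027-07-15 (Thursday) is already a business day.
Add the 15 calendar-day extension to 2027-07-15: 2027-07-30.
2027-07-30 (Friday) is already a business day.
The final due date is 2027-07-30.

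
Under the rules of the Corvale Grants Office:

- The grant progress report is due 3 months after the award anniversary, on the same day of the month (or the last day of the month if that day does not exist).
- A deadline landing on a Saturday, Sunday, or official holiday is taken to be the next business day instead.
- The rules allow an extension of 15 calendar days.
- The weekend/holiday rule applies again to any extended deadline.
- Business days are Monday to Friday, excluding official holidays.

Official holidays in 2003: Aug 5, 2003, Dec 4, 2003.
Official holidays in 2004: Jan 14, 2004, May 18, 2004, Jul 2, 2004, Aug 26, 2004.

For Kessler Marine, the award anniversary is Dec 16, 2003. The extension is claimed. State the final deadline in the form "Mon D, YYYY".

Mar 31, 2004

3 months after Dec 16, 2003, on the same day of the month, is Mar 16, 2004.
Mar 16, 2004 is a Tuesday and not a listed holiday, so it stands.
Applying the 15-calendar-day extension: Mar 16, 2004 + 15 days = Mar 31, 2004.
Mar 31, 2004 is a Wednesday and not a listed holiday, so it stands.
Final deadline: Mar 31, 2004.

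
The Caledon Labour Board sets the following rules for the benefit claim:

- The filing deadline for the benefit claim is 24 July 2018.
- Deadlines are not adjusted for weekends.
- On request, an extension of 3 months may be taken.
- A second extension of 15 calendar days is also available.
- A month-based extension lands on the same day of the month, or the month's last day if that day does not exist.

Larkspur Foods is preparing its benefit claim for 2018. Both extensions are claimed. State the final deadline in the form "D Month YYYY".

8 November 2018

The stated deadline is 24 July 2018.
24 July 2018 is a Tuesday; no weekend or holiday adjustment applies.
Add 3 months to 24 July 2018: 24 October 2018.
24 October 2018 is a Wednesday; no weekend or holiday adjustment applies.
With the 15-day extension, 24 October 2018 becomes 8 November 2018.
No adjustment is made for weekends or holidays, so 8 November 2018 stands.
Deadline: 8 November 2018.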